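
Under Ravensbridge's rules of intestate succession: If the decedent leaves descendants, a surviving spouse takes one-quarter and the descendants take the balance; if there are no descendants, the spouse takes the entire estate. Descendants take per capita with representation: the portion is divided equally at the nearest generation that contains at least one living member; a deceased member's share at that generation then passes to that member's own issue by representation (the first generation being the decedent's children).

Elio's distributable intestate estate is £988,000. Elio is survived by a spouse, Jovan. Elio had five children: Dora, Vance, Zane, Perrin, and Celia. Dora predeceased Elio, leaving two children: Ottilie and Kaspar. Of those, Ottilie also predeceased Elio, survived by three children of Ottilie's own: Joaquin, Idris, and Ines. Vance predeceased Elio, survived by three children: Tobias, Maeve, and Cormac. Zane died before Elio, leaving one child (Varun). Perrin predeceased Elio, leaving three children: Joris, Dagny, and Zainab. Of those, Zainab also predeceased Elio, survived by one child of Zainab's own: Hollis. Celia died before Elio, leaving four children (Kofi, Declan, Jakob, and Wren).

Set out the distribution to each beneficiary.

Jovan: £247,000; Joaquin: £19,000; Idris: £19,000; Ines: £19,000; Kaspar: £57,000; Tobias: £57,000; Maeve: £57,000; Cormac: £57,000; Varun: £57,000; Joris: £57,000; Dagny: £57,000; Hollis: £57,000; Kofi: £57,000; Declan: £57,000; Jakob: £57,000; Wren: £57,000

Jovan takes one-quarter of £988,000 = £247,000. The remaining £741,000 passes to the descendants.
No child survives, so the initial division is made at the grandchildren's generation.
The descendants' portion (£741,000) is divided into 13 shares of £57,000: Kaspar, Tobias, Maeve, Cormac, Varun, Joris, Dagny, Kofi, Declan, Jakob, and Wren each take £57,000; Ottilie's £57,000 share passes to Ottilie's issue; Zainab's £57,000 share passes to Zainab's issue.
Ottilie's share (£57,000) is divided into 3 shares of £19,000: Joaquin, Idris, and Ines each take £19,000.
Zainab's share (£57,000) passes entirely to Hollis.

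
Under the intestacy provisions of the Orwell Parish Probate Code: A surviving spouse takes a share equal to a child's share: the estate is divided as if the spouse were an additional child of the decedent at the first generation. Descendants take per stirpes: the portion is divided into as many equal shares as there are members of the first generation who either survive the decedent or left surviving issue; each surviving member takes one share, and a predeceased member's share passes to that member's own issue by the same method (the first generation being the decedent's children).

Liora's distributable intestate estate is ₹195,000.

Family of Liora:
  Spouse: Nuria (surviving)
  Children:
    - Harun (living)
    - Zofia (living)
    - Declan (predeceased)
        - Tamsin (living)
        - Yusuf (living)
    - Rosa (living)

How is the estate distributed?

The spouse counts as an additional share at the children's level, so there are 5 primary shares of ₹39,000. Nuria takes one such share (₹39,000).
The children's combined portion (₹156,000) is divided into 4 shares of ₹39,000: Harun, Zofia, and Rosa each take ₹39,000; Declan's ₹39,000 share passes to Declan's issue.
Declan's share (₹39,000) is divided into 2 shares of ₹19,500: Tamsin and Yusuf each take ₹19,500.

Nuria: ₹39,000; Harun: ₹39,000; Zofia: ₹39,000; Tamsin: ₹19,500; Yusuf: ₹19,500; Rosa: ₹39,000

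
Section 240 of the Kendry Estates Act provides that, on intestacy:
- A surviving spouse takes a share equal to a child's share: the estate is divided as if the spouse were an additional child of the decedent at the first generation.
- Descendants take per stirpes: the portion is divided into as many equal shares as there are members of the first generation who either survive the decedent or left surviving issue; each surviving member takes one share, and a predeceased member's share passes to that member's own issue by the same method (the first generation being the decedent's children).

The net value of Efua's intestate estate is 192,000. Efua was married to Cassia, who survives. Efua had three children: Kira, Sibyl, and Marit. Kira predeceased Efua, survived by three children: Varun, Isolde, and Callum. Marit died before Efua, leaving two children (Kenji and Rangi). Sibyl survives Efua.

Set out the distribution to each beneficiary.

Cassia: 48,000; Varun: 16,000; Isolde: 16,000; Callum: 16,000; Sibyl: 48,000; Kenji: 24,000; Rangi: 24,000

The spouse counts as an additional share at the children's level, so there are 4 primary shares of 48,000. Cassia takes one such share (48,000).
The children's combined portion (144,000) is divided into 3 shares of 48,000: Sibyl takes 48,000; Kira's 48,000 share passes to Kira's issue; Marit's 48,000 share passes to Marit's issue.
Kira's share (48,000) is divided into 3 shares of 16,000: Varun, Isolde, and Callum each take 16,000.
Marit's share (48,000) is divided into 2 shares of 24,000: Kenji and Rangi each take 24,000.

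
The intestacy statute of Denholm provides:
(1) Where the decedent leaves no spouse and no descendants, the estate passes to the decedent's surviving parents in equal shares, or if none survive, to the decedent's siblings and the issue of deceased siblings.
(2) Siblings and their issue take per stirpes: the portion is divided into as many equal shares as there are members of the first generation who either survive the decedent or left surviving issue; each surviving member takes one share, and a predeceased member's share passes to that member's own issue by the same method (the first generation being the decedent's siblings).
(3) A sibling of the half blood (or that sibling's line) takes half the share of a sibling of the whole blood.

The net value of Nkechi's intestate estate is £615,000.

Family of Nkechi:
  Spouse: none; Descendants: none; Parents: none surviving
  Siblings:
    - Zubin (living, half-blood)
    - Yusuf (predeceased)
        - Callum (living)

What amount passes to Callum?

Callum receives £410,000.

The entire £615,000 passes to the siblings and their issue.
Counting each half-blood sibling's line as half a unit, there are 3/2 units in £615,000, so one unit is £410,000. Whole-blood lines (Yusuf) take £410,000 each; half-blood lines (Zubin) take £205,000 each.
Yusuf's share (£410,000) passes entirely to Callum.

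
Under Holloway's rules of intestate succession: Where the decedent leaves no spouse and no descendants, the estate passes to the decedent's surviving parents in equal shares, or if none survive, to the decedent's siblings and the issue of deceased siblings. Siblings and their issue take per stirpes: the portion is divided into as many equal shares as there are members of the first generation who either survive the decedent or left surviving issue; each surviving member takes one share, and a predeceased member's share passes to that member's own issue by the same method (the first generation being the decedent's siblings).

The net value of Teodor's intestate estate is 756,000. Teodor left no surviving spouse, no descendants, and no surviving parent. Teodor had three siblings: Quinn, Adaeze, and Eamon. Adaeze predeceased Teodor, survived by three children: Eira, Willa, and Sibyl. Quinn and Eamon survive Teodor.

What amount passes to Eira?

Eira receives 84,000.

The entire 756,000 passes to the siblings and their issue.
That amount (756,000) is divided into 3 shares of 252,000: Quinn and Eamon each take 252,000; Adaeze's 252,000 share passes to Adaeze's issue.
Adaeze's share (252,000) is divided into 3 shares of 84,000: Eira, Willa, and Sibyl each take 84,000.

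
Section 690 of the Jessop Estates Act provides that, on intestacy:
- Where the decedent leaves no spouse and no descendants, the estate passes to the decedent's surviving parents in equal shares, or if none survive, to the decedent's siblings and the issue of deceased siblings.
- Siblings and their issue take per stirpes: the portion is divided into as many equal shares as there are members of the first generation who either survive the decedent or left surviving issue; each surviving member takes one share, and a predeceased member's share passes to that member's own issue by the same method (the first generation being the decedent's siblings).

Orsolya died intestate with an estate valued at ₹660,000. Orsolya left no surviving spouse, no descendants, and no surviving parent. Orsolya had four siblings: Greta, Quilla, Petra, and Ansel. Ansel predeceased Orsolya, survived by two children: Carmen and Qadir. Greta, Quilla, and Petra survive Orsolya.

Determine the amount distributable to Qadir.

The entire ₹660,000 passes to the siblings and their issue.
That amount (₹660,000) is divided into 4 shares of ₹165,000: Greta, Quilla, and Petra each take ₹165,000; Ansel's ₹165,000 share passes to Ansel's issue.
Ansel's share (₹165,000) is divided into 2 shares of ₹82,500: Carmen and Qadir each take ₹82,500.

Qadir receives ₹82,500.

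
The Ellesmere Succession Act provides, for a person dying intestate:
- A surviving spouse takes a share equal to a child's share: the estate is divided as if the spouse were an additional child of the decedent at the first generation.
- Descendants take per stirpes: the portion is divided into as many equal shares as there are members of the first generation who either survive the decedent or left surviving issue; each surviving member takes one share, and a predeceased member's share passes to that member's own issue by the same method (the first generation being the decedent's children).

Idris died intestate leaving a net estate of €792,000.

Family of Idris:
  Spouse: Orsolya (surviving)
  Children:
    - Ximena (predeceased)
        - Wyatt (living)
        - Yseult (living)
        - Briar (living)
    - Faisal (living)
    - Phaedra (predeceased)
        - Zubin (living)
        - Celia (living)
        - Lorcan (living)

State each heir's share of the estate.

Orsolya: €198,000; Wyatt: €66,000; Yseult: €66,000; Briar: €66,000; Faisal: €198,000; Zubin: €66,000; Celia: €66,000; Lorcan: €66,000

The spouse counts as an additional share at the children's level, so there are 4 primary shares of €198,000. Orsolya takes one such share (€198,000).
The children's combined portion (€594,000) is divided into 3 shares of €198,000: Faisal takes €198,000; Ximena's €198,000 share passes to Ximena's issue; Phaedra's €198,000 share passes to Phaedra's issue.
Ximena's share (€198,000) is divided into 3 shares of €66,000: Wyatt, Yseult, and Briar each take €66,000.
Phaedra's share (€198,000) is divided into 3 shares of €66,000: Zubin, Celia, and Lorcan each take €66,000.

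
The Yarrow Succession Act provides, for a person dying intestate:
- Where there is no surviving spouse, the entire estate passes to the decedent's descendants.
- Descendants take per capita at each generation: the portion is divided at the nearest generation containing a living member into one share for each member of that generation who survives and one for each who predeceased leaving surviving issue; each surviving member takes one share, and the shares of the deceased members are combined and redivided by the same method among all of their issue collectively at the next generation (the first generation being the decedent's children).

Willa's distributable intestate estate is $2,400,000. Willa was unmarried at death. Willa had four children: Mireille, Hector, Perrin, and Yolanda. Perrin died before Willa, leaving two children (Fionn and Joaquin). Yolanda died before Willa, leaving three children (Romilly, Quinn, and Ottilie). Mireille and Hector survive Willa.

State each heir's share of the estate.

The entire $2,400,000 passes to the descendants.
That amount ($2,400,000) is divided at the children's generation into 4 shares of $600,000. Mireille and Hector each take $600,000. The 2 shares of the deceased (Perrin and Yolanda) are combined into a pool of $1,200,000.
That pool ($1,200,000) is divided at the grandchildren's generation equally among Fionn, Joaquin, Romilly, Quinn, and Ottilie: $240,000 each.

Mireille: $600,000; Hector: $600,000; Fionn: $240,000; Joaquin: $240,000; Romilly: $240,000; Quinn: $240,000; Ottilie: $240,000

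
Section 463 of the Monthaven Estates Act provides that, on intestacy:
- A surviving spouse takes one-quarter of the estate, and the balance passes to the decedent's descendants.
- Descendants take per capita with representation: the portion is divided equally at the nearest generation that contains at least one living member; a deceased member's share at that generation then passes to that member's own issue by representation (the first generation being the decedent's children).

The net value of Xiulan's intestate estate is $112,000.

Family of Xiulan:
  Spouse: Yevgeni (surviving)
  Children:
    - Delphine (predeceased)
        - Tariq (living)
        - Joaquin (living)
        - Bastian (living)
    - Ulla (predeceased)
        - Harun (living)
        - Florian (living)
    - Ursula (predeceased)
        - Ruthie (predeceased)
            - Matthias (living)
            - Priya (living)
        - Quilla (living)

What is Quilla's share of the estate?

Yevgeni takes one-quarter of $112,000 = $28,000. The remaining $84,000 passes to the descendants.
No child survives, so the initial division is made at the grandchildren's generation.
The descendants' portion ($84,000) is divided into 7 shares of $12,000: Tariq, Joaquin, Bastian, Harun, Florian, and Quilla each take $12,000; Ruthie's $12,000 share passes to Ruthie's issue.
Ruthie's share ($12,000) is divided into 2 shares of $6,000: Matthias and Priya each take $6,000.

Quilla receives $12,000.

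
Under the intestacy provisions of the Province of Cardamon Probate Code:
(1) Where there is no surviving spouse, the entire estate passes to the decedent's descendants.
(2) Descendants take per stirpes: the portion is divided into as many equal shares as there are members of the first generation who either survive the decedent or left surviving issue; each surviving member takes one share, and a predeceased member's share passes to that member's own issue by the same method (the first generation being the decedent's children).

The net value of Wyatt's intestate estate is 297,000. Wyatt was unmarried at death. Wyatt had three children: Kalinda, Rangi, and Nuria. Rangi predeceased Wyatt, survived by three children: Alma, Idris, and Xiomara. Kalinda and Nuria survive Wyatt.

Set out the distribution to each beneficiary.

Kalinda: 99,000; Alma: 33,000; Idris: 33,000; Xiomara: 33,000; Nuria: 99,000

The entire 297,000 passes to the descendants.
That amount (297,000) is divided into 3 shares of 99,000: Kalinda and Nuria each take 99,000; Rangi's 99,000 share passes to Rangi's issue.
Rangi's share (99,000) is divided into 3 shares of 33,000: Alma, Idris, and Xiomara each take 33,000.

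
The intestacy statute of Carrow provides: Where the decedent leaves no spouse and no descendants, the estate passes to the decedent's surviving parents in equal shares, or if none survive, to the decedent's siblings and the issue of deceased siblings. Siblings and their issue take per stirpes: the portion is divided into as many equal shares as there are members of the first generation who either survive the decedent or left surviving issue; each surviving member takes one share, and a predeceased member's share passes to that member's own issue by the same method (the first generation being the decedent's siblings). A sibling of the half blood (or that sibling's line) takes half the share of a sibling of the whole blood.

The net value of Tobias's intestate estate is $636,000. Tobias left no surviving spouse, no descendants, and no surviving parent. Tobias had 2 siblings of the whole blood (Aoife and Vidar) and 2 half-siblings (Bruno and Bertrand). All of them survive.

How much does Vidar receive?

Vidar receives $212,000.

The entire $636,000 passes to the siblings and their issue.
Counting each half-blood sibling's line as half a unit, there are 3 units in $636,000, so one unit is $212,000. Whole-blood lines (Aoife and Vidar) take $212,000 each; half-blood lines (Bruno and Bertrand) take $106,000 each.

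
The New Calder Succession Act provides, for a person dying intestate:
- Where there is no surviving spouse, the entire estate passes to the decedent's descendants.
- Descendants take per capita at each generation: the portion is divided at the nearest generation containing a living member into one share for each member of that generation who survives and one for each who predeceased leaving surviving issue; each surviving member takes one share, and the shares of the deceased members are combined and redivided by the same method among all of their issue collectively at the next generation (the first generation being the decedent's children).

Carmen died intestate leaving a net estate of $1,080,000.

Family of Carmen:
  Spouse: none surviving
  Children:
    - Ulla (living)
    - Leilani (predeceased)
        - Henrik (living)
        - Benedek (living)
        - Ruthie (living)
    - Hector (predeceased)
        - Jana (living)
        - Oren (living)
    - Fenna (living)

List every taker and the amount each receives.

The entire $1,080,000 passes to the descendants.
That amount ($1,080,000) is divided at the children's generation into 4 shares of $270,000. Ulla and Fenna each take $270,000. The 2 shares of the deceased (Leilani and Hector) are combined into a pool of $540,000.
That pool ($540,000) is divided at the grandchildren's generation equally among Henrik, Benedek, Ruthie, Jana, and Oren: $108,000 each.

Ulla: $270,000; Henrik: $108,000; Benedek: $108,000; Ruthie: $108,000; Jana: $108,000; Oren: $108,000; Fenna: $270,000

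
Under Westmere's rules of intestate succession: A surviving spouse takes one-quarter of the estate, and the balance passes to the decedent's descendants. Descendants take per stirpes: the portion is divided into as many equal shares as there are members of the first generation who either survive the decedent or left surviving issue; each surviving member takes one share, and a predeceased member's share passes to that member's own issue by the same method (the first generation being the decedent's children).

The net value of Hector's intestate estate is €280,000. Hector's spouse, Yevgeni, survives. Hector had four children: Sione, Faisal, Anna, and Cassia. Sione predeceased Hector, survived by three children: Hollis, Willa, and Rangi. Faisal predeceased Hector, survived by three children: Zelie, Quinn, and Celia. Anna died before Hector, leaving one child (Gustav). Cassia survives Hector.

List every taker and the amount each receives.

Yevgeni: €70,000; Hollis: €17,500; Willa: €17,500; Rangi: €17,500; Zelie: €17,500; Quinn: €17,500; Celia: €17,500; Gustav: €52,500; Cassia: €52,500

Yevgeni takes one-quarter of €280,000 = €70,000. The remaining €210,000 passes to the descendants.
The descendants' portion (€210,000) is divided into 4 shares of €52,500: Cassia takes €52,500; Sione's €52,500 share passes to Sione's issue; Faisal's €52,500 share passes to Faisal's issue; Anna's €52,500 share passes to Anna's issue.
Sione's share (€52,500) is divided into 3 shares of €17,500: Hollis, Willa, and Rangi each take €17,500.
Faisal's share (€52,500) is divided into 3 shares of €17,500: Zelie, Quinn, and Celia each take €17,500.
Anna's share (€52,500) passes entirely to Gustav.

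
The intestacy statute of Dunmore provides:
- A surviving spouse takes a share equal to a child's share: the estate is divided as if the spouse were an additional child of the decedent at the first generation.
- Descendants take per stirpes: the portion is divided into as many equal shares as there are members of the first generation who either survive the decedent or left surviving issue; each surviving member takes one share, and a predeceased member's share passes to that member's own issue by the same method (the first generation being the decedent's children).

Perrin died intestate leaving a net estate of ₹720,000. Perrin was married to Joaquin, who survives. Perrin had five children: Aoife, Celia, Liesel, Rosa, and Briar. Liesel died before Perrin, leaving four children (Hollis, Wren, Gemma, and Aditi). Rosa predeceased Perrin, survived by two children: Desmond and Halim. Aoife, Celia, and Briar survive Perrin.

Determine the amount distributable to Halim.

The spouse counts as an additional share at the children's level, so there are 6 primary shares of ₹120,000. Joaquin takes one such share (₹120,000).
The children's combined portion (₹600,000) is divided into 5 shares of ₹120,000: Aoife, Celia, and Briar each take ₹120,000; Liesel's ₹120,000 share passes to Liesel's issue; Rosa's ₹120,000 share passes to Rosa's issue.
Liesel's share (₹120,000) is divided into 4 shares of ₹30,000: Hollis, Wren, Gemma, and Aditi each take ₹30,000.
Rosa's share (₹120,000) is divided into 2 shares of ₹60,000: Desmond and Halim each take ₹60,000.

Halim receives ₹60,000.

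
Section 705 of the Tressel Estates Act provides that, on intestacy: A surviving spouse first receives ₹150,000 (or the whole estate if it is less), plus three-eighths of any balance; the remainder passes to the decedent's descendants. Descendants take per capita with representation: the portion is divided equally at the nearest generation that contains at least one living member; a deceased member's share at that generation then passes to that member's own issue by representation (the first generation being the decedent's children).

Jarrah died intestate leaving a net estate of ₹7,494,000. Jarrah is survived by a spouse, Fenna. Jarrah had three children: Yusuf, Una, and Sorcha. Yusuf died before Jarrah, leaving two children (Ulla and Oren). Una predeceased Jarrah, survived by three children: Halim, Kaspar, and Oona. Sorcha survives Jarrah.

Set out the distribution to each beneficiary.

Fenna: ₹2,904,000; Ulla: ₹765,000; Oren: ₹765,000; Halim: ₹510,000; Kaspar: ₹510,000; Oona: ₹510,000; Sorcha: ₹1,530,000

Fenna first takes ₹150,000, leaving a balance of ₹7,344,000. Fenna then takes three-eighths of the balance (₹2,754,000), for a total of ₹2,904,000. The remaining ₹4,590,000 passes to the descendants.
The descendants' portion (₹4,590,000) is divided into 3 shares of ₹1,530,000: Sorcha takes ₹1,530,000; Yusuf's ₹1,530,000 share passes to Yusuf's issue; Una's ₹1,530,000 share passes to Una's issue.
Yusuf's share (₹1,530,000) is divided into 2 shares of ₹765,000: Ulla and Oren each take ₹765,000.
Una's share (₹1,530,000) is divided into 3 shares of ₹510,000: Halim, Kaspar, and Oona each take ₹510,000.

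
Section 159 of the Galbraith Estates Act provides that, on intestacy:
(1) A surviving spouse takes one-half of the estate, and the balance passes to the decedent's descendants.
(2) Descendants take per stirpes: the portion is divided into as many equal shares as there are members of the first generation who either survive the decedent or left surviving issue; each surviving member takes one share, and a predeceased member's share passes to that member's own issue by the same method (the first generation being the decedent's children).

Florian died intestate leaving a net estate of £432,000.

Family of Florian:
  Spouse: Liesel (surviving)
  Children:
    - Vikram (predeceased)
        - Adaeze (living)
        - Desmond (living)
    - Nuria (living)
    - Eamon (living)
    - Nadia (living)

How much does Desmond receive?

Liesel takes one-half of £432,000 = £216,000. The remaining £216,000 passes to the descendants.
The descendants' portion (£216,000) is divided into 4 shares of £54,000: Nuria, Eamon, and Nadia each take £54,000; Vikram's £54,000 share passes to Vikram's issue.
Vikram's share (£54,000) is divided into 2 shares of £27,000: Adaeze and Desmond each take £27,000.

Desmond receives £27,000.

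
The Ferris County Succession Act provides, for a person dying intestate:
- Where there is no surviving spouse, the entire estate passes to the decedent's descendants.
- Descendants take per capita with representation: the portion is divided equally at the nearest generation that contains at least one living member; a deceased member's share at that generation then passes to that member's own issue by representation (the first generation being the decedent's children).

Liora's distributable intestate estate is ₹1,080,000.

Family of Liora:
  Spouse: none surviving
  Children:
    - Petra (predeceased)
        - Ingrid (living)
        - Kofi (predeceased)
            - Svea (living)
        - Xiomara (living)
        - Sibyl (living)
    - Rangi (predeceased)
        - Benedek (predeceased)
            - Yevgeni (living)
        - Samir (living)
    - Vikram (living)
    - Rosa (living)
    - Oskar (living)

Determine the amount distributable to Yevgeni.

The entire ₹1,080,000 passes to the descendants.
That amount (₹1,080,000) is divided into 5 shares of ₹216,000: Vikram, Rosa, and Oskar each take ₹216,000; Petra's ₹216,000 share passes to Petra's issue; Rangi's ₹216,000 share passes to Rangi's issue.
Petra's share (₹216,000) is divided into 4 shares of ₹54,000: Ingrid, Xiomara, and Sibyl each take ₹54,000; Kofi's ₹54,000 share passes to Kofi's issue.
Kofi's share (₹54,000) passes entirely to Svea.
Rangi's share (₹216,000) is divided into 2 shares of ₹108,000: Samir takes ₹108,000; Benedek's ₹108,000 share passes to Benedek's issue.
Benedek's share (₹108,000) passes entirely to Yevgeni.

Yevgeni receives ₹108,000.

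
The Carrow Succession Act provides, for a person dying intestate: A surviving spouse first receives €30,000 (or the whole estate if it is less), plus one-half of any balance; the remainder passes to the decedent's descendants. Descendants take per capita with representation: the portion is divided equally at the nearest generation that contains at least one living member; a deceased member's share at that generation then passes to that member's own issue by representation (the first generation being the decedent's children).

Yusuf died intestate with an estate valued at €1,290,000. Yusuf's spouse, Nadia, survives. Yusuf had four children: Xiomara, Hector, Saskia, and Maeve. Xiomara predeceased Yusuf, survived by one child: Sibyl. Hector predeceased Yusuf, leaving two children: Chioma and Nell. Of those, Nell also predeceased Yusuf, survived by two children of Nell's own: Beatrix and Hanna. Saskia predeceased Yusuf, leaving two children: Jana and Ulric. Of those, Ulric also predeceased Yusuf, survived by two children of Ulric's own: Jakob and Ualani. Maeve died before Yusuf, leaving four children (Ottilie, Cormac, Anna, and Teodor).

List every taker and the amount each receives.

Nadia: €660,000; Sibyl: €70,000; Chioma: €70,000; Beatrix: €35,000; Hanna: €35,000; Jana: €70,000; Jakob: €35,000; Ualani: €35,000; Ottilie: €70,000; Cormac: €70,000; Anna: €70,000; Teodor: €70,000

Nadia first takes €30,000, leaving a balance of €1,260,000. Nadia then takes one-half of the balance (€630,000), for a total of €660,000. The remaining €630,000 passes to the descendants.
No child survives, so the initial division is made at the grandchildren's generation.
The descendants' portion (€630,000) is divided into 9 shares of €70,000: Sibyl, Chioma, Jana, Ottilie, Cormac, Anna, and Teodor each take €70,000; Nell's €70,000 share passes to Nell's issue; Ulric's €70,000 share passes to Ulric's issue.
Nell's share (€70,000) is divided into 2 shares of €35,000: Beatrix and Hanna each take €35,000.
Ulric's share (€70,000) is divided into 2 shares of €35,000: Jakob and Ualani each take €35,000.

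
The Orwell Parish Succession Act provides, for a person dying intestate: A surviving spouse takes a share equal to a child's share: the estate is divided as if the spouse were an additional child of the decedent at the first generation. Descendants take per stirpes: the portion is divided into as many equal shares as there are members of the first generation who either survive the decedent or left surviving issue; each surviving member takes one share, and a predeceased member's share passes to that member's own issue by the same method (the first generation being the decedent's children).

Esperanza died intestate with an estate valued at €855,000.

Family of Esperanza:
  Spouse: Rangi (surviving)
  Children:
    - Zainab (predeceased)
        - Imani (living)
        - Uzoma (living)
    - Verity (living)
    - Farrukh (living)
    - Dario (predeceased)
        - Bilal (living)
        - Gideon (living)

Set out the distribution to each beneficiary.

The spouse counts as an additional share at the children's level, so there are 5 primary shares of €171,000. Rangi takes one such share (€171,000).
The children's combined portion (€684,000) is divided into 4 shares of €171,000: Verity and Farrukh each take €171,000; Zainab's €171,000 share passes to Zainab's issue; Dario's €171,000 share passes to Dario's issue.
Zainab's share (€171,000) is divided into 2 shares of €85,500: Imani and Uzoma each take €85,500.
Dario's share (€171,000) is divided into 2 shares of €85,500: Bilal and Gideon each take €85,500.

Rangi: €171,000; Imani: €85,500; Uzoma: €85,500; Verity: €171,000; Farrukh: €171,000; Bilal: €85,500; Gideon: €85,500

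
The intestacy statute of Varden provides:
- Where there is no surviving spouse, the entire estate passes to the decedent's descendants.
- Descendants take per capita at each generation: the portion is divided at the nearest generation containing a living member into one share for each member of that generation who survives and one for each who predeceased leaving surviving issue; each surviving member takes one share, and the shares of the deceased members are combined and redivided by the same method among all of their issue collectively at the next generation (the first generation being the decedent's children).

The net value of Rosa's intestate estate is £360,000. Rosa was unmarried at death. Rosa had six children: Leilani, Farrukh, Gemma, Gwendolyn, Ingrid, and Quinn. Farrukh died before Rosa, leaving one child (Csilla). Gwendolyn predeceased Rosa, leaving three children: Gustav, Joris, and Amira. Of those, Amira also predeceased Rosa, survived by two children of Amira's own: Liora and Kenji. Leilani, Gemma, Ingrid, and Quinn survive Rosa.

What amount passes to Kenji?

The entire £360,000 passes to the descendants.
That amount (£360,000) is divided at the children's generation into 6 shares of £60,000. Leilani, Gemma, Ingrid, and Quinn each take £60,000. The 2 shares of the deceased (Farrukh and Gwendolyn) are combined into a pool of £120,000.
That pool (£120,000) is divided at the grandchildren's generation into 4 shares of £30,000. Csilla, Gustav, and Joris each take £30,000. The remaining share for the deceased Amira (£30,000) is carried to the next generation.
That pool (£30,000) is divided at the great-grandchildren's generation equally among Liora and Kenji: £15,000 each.

Kenji receives £15,000.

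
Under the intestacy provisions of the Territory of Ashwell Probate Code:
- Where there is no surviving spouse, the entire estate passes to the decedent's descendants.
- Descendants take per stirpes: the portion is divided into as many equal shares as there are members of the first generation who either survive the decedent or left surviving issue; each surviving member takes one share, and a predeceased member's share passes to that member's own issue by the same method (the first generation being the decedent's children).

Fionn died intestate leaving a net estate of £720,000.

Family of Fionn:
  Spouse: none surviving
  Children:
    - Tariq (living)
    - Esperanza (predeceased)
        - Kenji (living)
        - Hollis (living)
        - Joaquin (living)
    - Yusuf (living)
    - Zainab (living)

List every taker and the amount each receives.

Tariq: £180,000; Kenji: £60,000; Hollis: £60,000; Joaquin: £60,000; Yusuf: £180,000; Zainab: £180,000

The entire £720,000 passes to the descendants.
That amount (£720,000) is divided into 4 shares of £180,000: Tariq, Yusuf, and Zainab each take £180,000; Esperanza's £180,000 share passes to Esperanza's issue.
Esperanza's share (£180,000) is divided into 3 shares of £60,000: Kenji, Hollis, and Joaquin each take £60,000.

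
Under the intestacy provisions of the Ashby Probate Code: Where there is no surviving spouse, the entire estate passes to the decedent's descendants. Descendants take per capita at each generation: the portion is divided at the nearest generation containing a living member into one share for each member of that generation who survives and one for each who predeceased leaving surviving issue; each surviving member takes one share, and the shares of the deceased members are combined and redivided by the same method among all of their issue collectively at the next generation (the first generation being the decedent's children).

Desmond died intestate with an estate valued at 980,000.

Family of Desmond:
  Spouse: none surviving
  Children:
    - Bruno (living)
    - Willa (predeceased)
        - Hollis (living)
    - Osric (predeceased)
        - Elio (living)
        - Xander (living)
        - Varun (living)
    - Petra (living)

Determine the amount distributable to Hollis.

Hollis receives 122,500.

The entire 980,000 passes to the descendants.
That amount (980,000) is divided at the children's generation into 4 shares of 245,000. Bruno and Petra each take 245,000. The 2 shares of the deceased (Willa and Osric) are combined into a pool of 490,000.
That pool (490,000) is divided at the grandchildren's generation equally among Hollis, Elio, Xander, and Varun: 122,500 each.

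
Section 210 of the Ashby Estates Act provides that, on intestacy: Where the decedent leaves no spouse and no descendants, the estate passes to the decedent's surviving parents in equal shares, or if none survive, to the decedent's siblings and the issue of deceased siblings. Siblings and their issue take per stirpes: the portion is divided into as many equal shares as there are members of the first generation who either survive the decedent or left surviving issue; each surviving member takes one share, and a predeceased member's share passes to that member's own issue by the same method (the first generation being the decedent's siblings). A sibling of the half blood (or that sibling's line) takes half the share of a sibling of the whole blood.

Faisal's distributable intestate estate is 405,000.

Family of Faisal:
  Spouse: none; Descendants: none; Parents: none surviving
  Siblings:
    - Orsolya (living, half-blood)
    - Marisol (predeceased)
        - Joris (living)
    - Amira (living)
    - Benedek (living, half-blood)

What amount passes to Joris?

The entire 405,000 passes to the siblings and their issue.
Counting each half-blood sibling's line as half a unit, there are 3 units in 405,000, so one unit is 135,000. Whole-blood lines (Marisol and Amira) take 135,000 each; half-blood lines (Orsolya and Benedek) take 67,500 each.
Marisol's share (135,000) passes entirely to Joris.

Joris receives 135,000.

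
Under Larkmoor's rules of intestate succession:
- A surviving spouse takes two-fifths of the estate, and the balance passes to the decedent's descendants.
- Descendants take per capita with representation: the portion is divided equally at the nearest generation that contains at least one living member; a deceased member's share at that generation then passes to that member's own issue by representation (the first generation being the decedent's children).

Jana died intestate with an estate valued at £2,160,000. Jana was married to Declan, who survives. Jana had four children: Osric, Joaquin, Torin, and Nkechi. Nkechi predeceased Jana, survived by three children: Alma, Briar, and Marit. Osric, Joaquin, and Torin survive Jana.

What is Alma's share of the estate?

Alma receives £108,000.

Declan takes two-fifths of £2,160,000 = £864,000. The remaining £1,296,000 passes to the descendants.
The descendants' portion (£1,296,000) is divided into 4 shares of £324,000: Osric, Joaquin, and Torin each take £324,000; Nkechi's £324,000 share passes to Nkechi's issue.
Nkechi's share (£324,000) is divided into 3 shares of £108,000: Alma, Briar, and Marit each take £108,000.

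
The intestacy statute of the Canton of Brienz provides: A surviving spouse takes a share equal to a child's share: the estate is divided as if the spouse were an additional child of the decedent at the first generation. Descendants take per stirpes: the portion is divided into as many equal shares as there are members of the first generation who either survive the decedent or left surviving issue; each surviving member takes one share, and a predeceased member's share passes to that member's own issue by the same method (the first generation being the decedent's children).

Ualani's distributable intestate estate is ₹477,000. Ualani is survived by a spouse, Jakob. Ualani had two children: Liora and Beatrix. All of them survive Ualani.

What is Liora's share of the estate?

The spouse counts as an additional share at the children's level, so there are 3 primary shares of ₹159,000. Jakob takes one such share (₹159,000).
The children's combined portion (₹318,000) is divided into 2 shares of ₹159,000: Liora and Beatrix each take ₹159,000.

Liora receives ₹159,000.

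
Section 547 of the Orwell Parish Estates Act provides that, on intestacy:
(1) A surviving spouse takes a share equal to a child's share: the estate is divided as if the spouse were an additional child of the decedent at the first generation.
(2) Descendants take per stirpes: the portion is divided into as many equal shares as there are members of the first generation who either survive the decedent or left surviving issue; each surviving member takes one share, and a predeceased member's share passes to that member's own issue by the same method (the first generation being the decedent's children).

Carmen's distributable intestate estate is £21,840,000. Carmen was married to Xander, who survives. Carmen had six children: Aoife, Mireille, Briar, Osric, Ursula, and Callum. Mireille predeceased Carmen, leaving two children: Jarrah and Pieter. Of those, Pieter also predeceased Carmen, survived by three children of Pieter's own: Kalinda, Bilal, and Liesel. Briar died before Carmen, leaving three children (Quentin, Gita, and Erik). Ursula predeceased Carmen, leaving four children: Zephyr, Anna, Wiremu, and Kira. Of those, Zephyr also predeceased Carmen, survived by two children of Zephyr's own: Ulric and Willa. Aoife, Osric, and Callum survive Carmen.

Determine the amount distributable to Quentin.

The spouse counts as an additional share at the children's level, so there are 7 primary shares of £3,120,000. Xander takes one such share (£3,120,000).
The children's combined portion (£18,720,000) is divided into 6 shares of £3,120,000: Aoife, Osric, and Callum each take £3,120,000; Mireille's £3,120,000 share passes to Mireille's issue; Briar's £3,120,000 share passes to Briar's issue; Ursula's £3,120,000 share passes to Ursula's issue.
Mireille's share (£3,120,000) is divided into 2 shares of £1,560,000: Jarrah takes £1,560,000; Pieter's £1,560,000 share passes to Pieter's issue.
Pieter's share (£1,560,000) is divided into 3 shares of £520,000: Kalinda, Bilal, and Liesel each take £520,000.
Briar's share (£3,120,000) is divided into 3 shares of £1,040,000: Quentin, Gita, and Erik each take £1,040,000.
Ursula's share (£3,120,000) is divided into 4 shares of £780,000: Anna, Wiremu, and Kira each take £780,000; Zephyr's £780,000 share passes to Zephyr's issue.
Zephyr's share (£780,000) is divided into 2 shares of £390,000: Ulric and Willa each take £390,000.

Quentin receives £1,040,000.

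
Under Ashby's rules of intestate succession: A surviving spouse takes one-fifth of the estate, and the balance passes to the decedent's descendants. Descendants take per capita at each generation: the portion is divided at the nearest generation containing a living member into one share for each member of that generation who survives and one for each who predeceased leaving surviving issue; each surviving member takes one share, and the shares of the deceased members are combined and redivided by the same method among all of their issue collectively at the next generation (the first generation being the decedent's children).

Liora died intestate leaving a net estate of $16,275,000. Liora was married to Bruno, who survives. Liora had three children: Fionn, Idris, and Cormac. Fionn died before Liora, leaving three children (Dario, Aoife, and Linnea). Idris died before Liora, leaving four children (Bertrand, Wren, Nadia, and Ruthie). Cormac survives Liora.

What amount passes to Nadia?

Nadia receives $1,240,000.

Bruno takes one-fifth of $16,275,000 = $3,255,000. The remaining $13,020,000 passes to the descendants.
The descendants' portion ($13,020,000) is divided at the children's generation into 3 shares of $4,340,000. Cormac takes $4,340,000. The 2 shares of the deceased (Fionn and Idris) are combined into a pool of $8,680,000.
That pool ($8,680,000) is divided at the grandchildren's generation equally among Dario, Aoife, Linnea, Bertrand, Wren, Nadia, and Ruthie: $1,240,000 each.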